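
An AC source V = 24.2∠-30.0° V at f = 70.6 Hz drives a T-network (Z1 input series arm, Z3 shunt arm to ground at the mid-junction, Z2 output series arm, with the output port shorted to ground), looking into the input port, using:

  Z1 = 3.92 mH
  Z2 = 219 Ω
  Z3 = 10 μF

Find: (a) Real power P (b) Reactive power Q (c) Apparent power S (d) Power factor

Step 1 — Angular frequency: ω = 2π·f = 2π·70.6 = 443.6 rad/s.
Step 2 — Component impedances:
  Z1: Z = jωL = j·443.6·0.00392 = 0 + j1.739 Ω
  Z2: Z = R = 219 Ω
  Z3: Z = 1/(jωC) = -j/(ω·C) = 0 - j225.4 Ω
Step 3 — With the output port shorted to ground, the output series arm Z2 runs from the junction to ground; the shunt arm Z3 also runs from the junction to ground. They appear in parallel: Z3 || Z2 = 112.7 - j109.5 Ω.
Step 4 — Series with input arm Z1: Z_in = Z1 + (Z3 || Z2) = 112.7 - j107.7 Ω = 155.9∠-43.7° Ω.
Step 5 — Source phasor: V = 24.2∠-30.0° V = 20.96 - j12.1 V.
Step 6 — Current: I = V / Z = 0.1508 + j0.0368 A = 0.1553∠13.7° A.
Step 7 — Complex power: S = V·I* = 2.716 - j2.596 VA.
Step 8 — Real power: P = Re(S) = 2.716 W.
Step 9 — Reactive power: Q = Im(S) = -2.596 VAR.
Step 10 — Apparent power: |S| = 3.757 VA.
Step 11 — Power factor: PF = P/|S| = 0.7228 (leading).

(a) P = 2.716 W  (b) Q = -2.596 VAR  (c) S = 3.757 VA  (d) PF = 0.7228 (leading)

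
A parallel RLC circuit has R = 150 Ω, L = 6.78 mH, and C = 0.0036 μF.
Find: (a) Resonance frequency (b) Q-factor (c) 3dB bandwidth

Step 1 — Resonance: ω₀ = 1/√(LC) = 1/√(0.00678·3.6e-09) = 2.024e+05 rad/s.
Step 2 — f₀ = ω₀/(2π) = 3.221e+04 Hz.
Step 3 — Parallel Q: Q = R/(ω₀L) = 150/(2.024e+05·0.00678) = 0.1093.
Step 4 — Bandwidth: Δω = ω₀/Q = 1.852e+06 rad/s; BW = Δω/(2π) = 2.947e+05 Hz.

(a) f₀ = 3.221e+04 Hz  (b) Q = 0.1093  (c) BW = 2.947e+05 Hz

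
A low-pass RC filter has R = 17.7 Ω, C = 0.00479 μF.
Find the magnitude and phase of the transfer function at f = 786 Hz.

Step 1 — Angular frequency: ω = 2π·786 = 4939 rad/s.
Step 2 — Transfer function: H(jω) = 1/(1 + jωRC).
Step 3 — Denominator: 1 + jωRC = 1 + j·4939·17.7·4.79e-09 = 1 + j0.0004187.
Step 4 — H = 1 - j0.0004187.
Step 5 — Magnitude: |H| = 1 (-0.0 dB); phase: φ = -0.0°.

|H| = 1 (-0.0 dB), φ = -0.0°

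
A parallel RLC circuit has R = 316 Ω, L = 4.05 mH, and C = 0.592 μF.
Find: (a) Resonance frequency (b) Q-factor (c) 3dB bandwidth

Step 1 — Resonance: ω₀ = 1/√(LC) = 1/√(0.00405·5.92e-07) = 2.042e+04 rad/s.
Step 2 — f₀ = ω₀/(2π) = 3250 Hz.
Step 3 — Parallel Q: Q = R/(ω₀L) = 316/(2.042e+04·0.00405) = 3.821.
Step 4 — Bandwidth: Δω = ω₀/Q = 5346 rad/s; BW = Δω/(2π) = 850.8 Hz.

(a) f₀ = 3250 Hz  (b) Q = 3.821  (c) BW = 850.8 Hz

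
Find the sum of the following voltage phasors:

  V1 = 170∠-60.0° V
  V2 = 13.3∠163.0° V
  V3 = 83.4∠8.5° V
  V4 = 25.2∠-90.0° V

Step 1 — Convert each phasor to rectangular form:
  V1 = 170·(cos(-60.0°) + j·sin(-60.0°)) = 85 - j147.2 V
  V2 = 13.3·(cos(163.0°) + j·sin(163.0°)) = -12.72 + j3.889 V
  V3 = 83.4·(cos(8.5°) + j·sin(8.5°)) = 82.48 + j12.33 V
  V4 = 25.2·(cos(-90.0°) + j·sin(-90.0°)) = 0 - j25.2 V
Step 2 — Sum components: V_total = 154.8 - j156.2 V.
Step 3 — Convert to polar: |V_total| = 219.9 V, ∠V_total = -45.3°.

V_total = 219.9∠-45.3° V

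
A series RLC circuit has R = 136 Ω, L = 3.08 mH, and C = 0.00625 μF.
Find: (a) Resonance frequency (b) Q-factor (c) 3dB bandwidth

Step 1 — Resonance: ω₀ = 1/√(LC) = 1/√(0.00308·6.25e-09) = 2.279e+05 rad/s.
Step 2 — f₀ = ω₀/(2π) = 3.627e+04 Hz.
Step 3 — Series Q: Q = ω₀L/R = 2.279e+05·0.00308/136 = 5.162.
Step 4 — Bandwidth: Δω = ω₀/Q = 4.416e+04 rad/s; BW = Δω/(2π) = 7028 Hz.

(a) f₀ = 3.627e+04 Hz  (b) Q = 5.162  (c) BW = 7028 Hz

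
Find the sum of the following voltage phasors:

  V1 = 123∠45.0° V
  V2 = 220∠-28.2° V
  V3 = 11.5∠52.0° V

Step 1 — Convert each phasor to rectangular form:
  V1 = 123·(cos(45.0°) + j·sin(45.0°)) = 86.97 + j86.97 V
  V2 = 220·(cos(-28.2°) + j·sin(-28.2°)) = 193.9 - j104 V
  V3 = 11.5·(cos(52.0°) + j·sin(52.0°)) = 7.08 + j9.062 V
Step 2 — Sum components: V_total = 287.9 - j7.925 V.
Step 3 — Convert to polar: |V_total| = 288.1 V, ∠V_total = -1.6°.

V_total = 288.1∠-1.6° V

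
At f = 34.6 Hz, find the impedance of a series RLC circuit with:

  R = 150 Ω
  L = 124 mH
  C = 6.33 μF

Step 1 — Angular frequency: ω = 2π·f = 2π·34.6 = 217.4 rad/s.
Step 2 — Component impedances:
  R: Z = R = 150 Ω
  L: Z = jωL = j·217.4·0.124 = 0 + j26.96 Ω
  C: Z = 1/(jωC) = -j/(ω·C) = 0 - j726.7 Ω
Step 3 — Series combination: Z_total = R + L + C = 150 - j699.7 Ω = 715.6∠-77.9° Ω.

Z = 150 - j699.7 Ω = 715.6∠-77.9° Ω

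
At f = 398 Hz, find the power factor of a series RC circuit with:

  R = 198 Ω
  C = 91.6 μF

Step 1 — Angular frequency: ω = 2π·f = 2π·398 = 2501 rad/s.
Step 2 — Component impedances:
  R: Z = R = 198 Ω
  C: Z = 1/(jωC) = -j/(ω·C) = 0 - j4.366 Ω
Step 3 — Series combination: Z_total = R + C = 198 - j4.366 Ω = 198∠-1.3° Ω.
Step 4 — Power factor: PF = cos(φ) = Re(Z)/|Z| = 198/198.048 = 0.9998.
Step 5 — Type: Im(Z) = -4.366 ⇒ leading (phase φ = -1.3°).

PF = 0.9998 (leading, φ = -1.3°)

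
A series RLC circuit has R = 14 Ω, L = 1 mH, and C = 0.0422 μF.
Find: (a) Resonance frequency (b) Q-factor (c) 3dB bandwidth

Step 1 — Resonance: ω₀ = 1/√(LC) = 1/√(0.001·4.22e-08) = 1.539e+05 rad/s.
Step 2 — f₀ = ω₀/(2π) = 2.45e+04 Hz.
Step 3 — Series Q: Q = ω₀L/R = 1.539e+05·0.001/14 = 11.
Step 4 — Bandwidth: Δω = ω₀/Q = 1.4e+04 rad/s; BW = Δω/(2π) = 2228 Hz.

(a) f₀ = 2.45e+04 Hz  (b) Q = 11  (c) BW = 2228 Hz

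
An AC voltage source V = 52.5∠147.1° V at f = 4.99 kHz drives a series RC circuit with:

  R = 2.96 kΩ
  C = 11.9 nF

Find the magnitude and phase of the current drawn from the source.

Step 1 — Angular frequency: ω = 2π·f = 2π·4990 = 3.135e+04 rad/s.
Step 2 — Component impedances:
  R: Z = R = 2960 Ω
  C: Z = 1/(jωC) = -j/(ω·C) = 0 - j2680 Ω
Step 3 — Series combination: Z_total = R + C = 2960 - j2680 Ω = 3993∠-42.2° Ω.
Step 4 — Source phasor: V = 52.5∠147.1° V = -44.08 + j28.52 V.
Step 5 — Ohm's law: I = V / Z_total = (-44.08 + j28.52) / (2960 - j2680) = -0.01298 - j0.002116 A.
Step 6 — Convert to polar: |I| = 0.01315 A, ∠I = -170.7°.

I = 0.01315∠-170.7° A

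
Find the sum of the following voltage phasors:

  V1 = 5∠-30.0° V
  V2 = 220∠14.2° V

Step 1 — Convert each phasor to rectangular form:
  V1 = 5·(cos(-30.0°) + j·sin(-30.0°)) = 4.33 - j2.5 V
  V2 = 220·(cos(14.2°) + j·sin(14.2°)) = 213.3 + j53.97 V
Step 2 — Sum components: V_total = 217.6 + j51.47 V.
Step 3 — Convert to polar: |V_total| = 223.6 V, ∠V_total = 13.3°.

V_total = 223.6∠13.3° V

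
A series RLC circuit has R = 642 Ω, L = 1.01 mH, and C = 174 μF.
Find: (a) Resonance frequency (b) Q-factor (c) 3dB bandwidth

Step 1 — Resonance: ω₀ = 1/√(LC) = 1/√(0.00101·0.000174) = 2385 rad/s.
Step 2 — f₀ = ω₀/(2π) = 379.7 Hz.
Step 3 — Series Q: Q = ω₀L/R = 2385·0.00101/642 = 0.003753.
Step 4 — Bandwidth: Δω = ω₀/Q = 6.356e+05 rad/s; BW = Δω/(2π) = 1.012e+05 Hz.

(a) f₀ = 379.7 Hz  (b) Q = 0.003753  (c) BW = 1.012e+05 Hz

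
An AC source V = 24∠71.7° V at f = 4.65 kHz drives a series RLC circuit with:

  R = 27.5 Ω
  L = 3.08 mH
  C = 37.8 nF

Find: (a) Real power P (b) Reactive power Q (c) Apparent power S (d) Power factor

Step 1 — Angular frequency: ω = 2π·f = 2π·4650 = 2.922e+04 rad/s.
Step 2 — Component impedances:
  R: Z = R = 27.5 Ω
  L: Z = jωL = j·2.922e+04·0.00308 = 0 + j89.99 Ω
  C: Z = 1/(jωC) = -j/(ω·C) = 0 - j905.5 Ω
Step 3 — Series combination: Z_total = R + L + C = 27.5 - j815.5 Ω = 815.9∠-88.1° Ω.
Step 4 — Source phasor: V = 24∠71.7° V = 7.536 + j22.79 V.
Step 5 — Current: I = V / Z = -0.0276 + j0.01017 A = 0.02941∠159.8° A.
Step 6 — Complex power: S = V·I* = 0.02379 - j0.7055 VA.
Step 7 — Real power: P = Re(S) = 0.02379 W.
Step 8 — Reactive power: Q = Im(S) = -0.7055 VAR.
Step 9 — Apparent power: |S| = 0.7059 VA.
Step 10 — Power factor: PF = P/|S| = 0.0337 (leading).

(a) P = 0.02379 W  (b) Q = -0.7055 VAR  (c) S = 0.7059 VA  (d) PF = 0.0337 (leading)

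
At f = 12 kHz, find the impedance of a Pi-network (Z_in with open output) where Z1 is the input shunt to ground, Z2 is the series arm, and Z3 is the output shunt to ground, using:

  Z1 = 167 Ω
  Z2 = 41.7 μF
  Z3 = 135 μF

Step 1 — Angular frequency: ω = 2π·f = 2π·1.2e+04 = 7.54e+04 rad/s.
Step 2 — Component impedances:
  Z1: Z = R = 167 Ω
  Z2: Z = 1/(jωC) = -j/(ω·C) = 0 - j0.3181 Ω
  Z3: Z = 1/(jωC) = -j/(ω·C) = 0 - j0.09824 Ω
Step 3 — With open output, the series arm Z2 and the output shunt Z3 appear in series to ground: Z2 + Z3 = 0 - j0.4163 Ω.
Step 4 — Parallel with input shunt Z1: Z_in = Z1 || (Z2 + Z3) = 0.001038 - j0.4163 Ω = 0.4163∠-89.9° Ω.

Z = 0.001038 - j0.4163 Ω = 0.4163∠-89.9° Ω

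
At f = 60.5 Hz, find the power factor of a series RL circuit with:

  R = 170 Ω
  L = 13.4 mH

Step 1 — Angular frequency: ω = 2π·f = 2π·60.5 = 380.1 rad/s.
Step 2 — Component impedances:
  R: Z = R = 170 Ω
  L: Z = jωL = j·380.1·0.0134 = 0 + j5.094 Ω
Step 3 — Series combination: Z_total = R + L = 170 + j5.094 Ω = 170.1∠1.7° Ω.
Step 4 — Power factor: PF = cos(φ) = Re(Z)/|Z| = 170/170.076 = 0.9996.
Step 5 — Type: Im(Z) = 5.094 ⇒ lagging (phase φ = 1.7°).

PF = 0.9996 (lagging, φ = 1.7°)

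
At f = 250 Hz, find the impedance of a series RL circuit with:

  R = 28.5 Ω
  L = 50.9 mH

Step 1 — Angular frequency: ω = 2π·f = 2π·250 = 1571 rad/s.
Step 2 — Component impedances:
  R: Z = R = 28.5 Ω
  L: Z = jωL = j·1571·0.0509 = 0 + j79.95 Ω
Step 3 — Series combination: Z_total = R + L = 28.5 + j79.95 Ω = 84.88∠70.4° Ω.

Z = 28.5 + j79.95 Ω = 84.88∠70.4° Ω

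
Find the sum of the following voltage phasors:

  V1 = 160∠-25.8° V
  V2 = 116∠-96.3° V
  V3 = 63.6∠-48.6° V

Step 1 — Convert each phasor to rectangular form:
  V1 = 160·(cos(-25.8°) + j·sin(-25.8°)) = 144.1 - j69.64 V
  V2 = 116·(cos(-96.3°) + j·sin(-96.3°)) = -12.73 - j115.3 V
  V3 = 63.6·(cos(-48.6°) + j·sin(-48.6°)) = 42.06 - j47.71 V
Step 2 — Sum components: V_total = 173.4 - j232.6 V.
Step 3 — Convert to polar: |V_total| = 290.1 V, ∠V_total = -53.3°.

V_total = 290.1∠-53.3° V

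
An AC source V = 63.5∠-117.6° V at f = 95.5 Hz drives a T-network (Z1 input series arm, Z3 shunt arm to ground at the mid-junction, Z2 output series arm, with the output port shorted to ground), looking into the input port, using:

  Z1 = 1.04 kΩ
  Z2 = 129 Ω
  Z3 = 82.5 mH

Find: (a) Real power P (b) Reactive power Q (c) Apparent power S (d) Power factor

Step 1 — Angular frequency: ω = 2π·f = 2π·95.5 = 600 rad/s.
Step 2 — Component impedances:
  Z1: Z = R = 1040 Ω
  Z2: Z = R = 129 Ω
  Z3: Z = jωL = j·600·0.0825 = 0 + j49.5 Ω
Step 3 — With the output port shorted to ground, the output series arm Z2 runs from the junction to ground; the shunt arm Z3 also runs from the junction to ground. They appear in parallel: Z3 || Z2 = 16.56 + j43.15 Ω.
Step 4 — Series with input arm Z1: Z_in = Z1 + (Z3 || Z2) = 1057 + j43.15 Ω = 1057∠2.3° Ω.
Step 5 — Source phasor: V = 63.5∠-117.6° V = -29.42 - j56.27 V.
Step 6 — Current: I = V / Z = -0.02997 - j0.05204 A = 0.06005∠-119.9° A.
Step 7 — Complex power: S = V·I* = 3.81 + j0.1556 VA.
Step 8 — Real power: P = Re(S) = 3.81 W.
Step 9 — Reactive power: Q = Im(S) = 0.1556 VAR.
Step 10 — Apparent power: |S| = 3.813 VA.
Step 11 — Power factor: PF = P/|S| = 0.9992 (lagging).

(a) P = 3.81 W  (b) Q = 0.1556 VAR  (c) S = 3.813 VA  (d) PF = 0.9992 (lagging)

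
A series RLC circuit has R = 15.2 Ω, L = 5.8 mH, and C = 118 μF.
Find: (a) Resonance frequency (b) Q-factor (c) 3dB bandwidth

Step 1 — Resonance: ω₀ = 1/√(LC) = 1/√(0.0058·0.000118) = 1209 rad/s.
Step 2 — f₀ = ω₀/(2π) = 192.4 Hz.
Step 3 — Series Q: Q = ω₀L/R = 1209·0.0058/15.2 = 0.4612.
Step 4 — Bandwidth: Δω = ω₀/Q = 2621 rad/s; BW = Δω/(2π) = 417.1 Hz.

(a) f₀ = 192.4 Hz  (b) Q = 0.4612  (c) BW = 417.1 Hz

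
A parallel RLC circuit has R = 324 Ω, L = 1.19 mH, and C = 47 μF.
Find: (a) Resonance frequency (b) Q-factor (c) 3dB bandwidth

Step 1 — Resonance: ω₀ = 1/√(LC) = 1/√(0.00119·4.7e-05) = 4228 rad/s.
Step 2 — f₀ = ω₀/(2π) = 673 Hz.
Step 3 — Parallel Q: Q = R/(ω₀L) = 324/(4228·0.00119) = 64.39.
Step 4 — Bandwidth: Δω = ω₀/Q = 65.67 rad/s; BW = Δω/(2π) = 10.45 Hz.

(a) f₀ = 673 Hz  (b) Q = 64.39  (c) BW = 10.45 Hz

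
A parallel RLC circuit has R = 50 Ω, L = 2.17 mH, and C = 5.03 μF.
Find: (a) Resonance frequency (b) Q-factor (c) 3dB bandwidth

Step 1 — Resonance: ω₀ = 1/√(LC) = 1/√(0.00217·5.03e-06) = 9572 rad/s.
Step 2 — f₀ = ω₀/(2π) = 1523 Hz.
Step 3 — Parallel Q: Q = R/(ω₀L) = 50/(9572·0.00217) = 2.407.
Step 4 — Bandwidth: Δω = ω₀/Q = 3976 rad/s; BW = Δω/(2π) = 632.8 Hz.

(a) f₀ = 1523 Hz  (b) Q = 2.407  (c) BW = 632.8 Hz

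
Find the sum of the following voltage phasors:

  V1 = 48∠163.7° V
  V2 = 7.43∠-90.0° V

Step 1 — Convert each phasor to rectangular form:
  V1 = 48·(cos(163.7°) + j·sin(163.7°)) = -46.07 + j13.47 V
  V2 = 7.43·(cos(-90.0°) + j·sin(-90.0°)) = 0 - j7.43 V
Step 2 — Sum components: V_total = -46.07 + j6.042 V.
Step 3 — Convert to polar: |V_total| = 46.47 V, ∠V_total = 172.5°.

V_total = 46.47∠172.5° V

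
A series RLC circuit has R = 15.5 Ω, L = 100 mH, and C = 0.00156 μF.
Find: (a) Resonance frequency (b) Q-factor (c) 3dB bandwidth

Step 1 — Resonance: ω₀ = 1/√(LC) = 1/√(0.1·1.56e-09) = 8.006e+04 rad/s.
Step 2 — f₀ = ω₀/(2π) = 1.274e+04 Hz.
Step 3 — Series Q: Q = ω₀L/R = 8.006e+04·0.1/15.5 = 516.5.
Step 4 — Bandwidth: Δω = ω₀/Q = 155 rad/s; BW = Δω/(2π) = 24.67 Hz.

(a) f₀ = 1.274e+04 Hz  (b) Q = 516.5  (c) BW = 24.67 Hz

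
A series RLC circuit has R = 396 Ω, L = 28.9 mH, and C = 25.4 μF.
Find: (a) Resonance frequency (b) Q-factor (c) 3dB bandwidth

Step 1 — Resonance: ω₀ = 1/√(LC) = 1/√(0.0289·2.54e-05) = 1167 rad/s.
Step 2 — f₀ = ω₀/(2π) = 185.8 Hz.
Step 3 — Series Q: Q = ω₀L/R = 1167·0.0289/396 = 0.08518.
Step 4 — Bandwidth: Δω = ω₀/Q = 1.37e+04 rad/s; BW = Δω/(2π) = 2181 Hz.

(a) f₀ = 185.8 Hz  (b) Q = 0.08518  (c) BW = 2181 Hz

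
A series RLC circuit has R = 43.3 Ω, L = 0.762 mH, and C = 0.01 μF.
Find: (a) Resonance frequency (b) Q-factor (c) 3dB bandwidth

Step 1 — Resonance condition Im(Z)=0 gives ω₀ = 1/√(LC).
Step 2 — ω₀ = 1/√(0.000762·1e-08) = 3.623e+05 rad/s.
Step 3 — f₀ = ω₀/(2π) = 5.766e+04 Hz.
Step 4 — Series Q: Q = ω₀L/R = 3.623e+05·0.000762/43.3 = 6.375.
Step 5 — 3dB bandwidth: Δω = ω₀/Q = 5.682e+04 rad/s; BW = Δω/(2π) = 9044 Hz.

(a) f₀ = 5.766e+04 Hz  (b) Q = 6.375  (c) BW = 9044 Hz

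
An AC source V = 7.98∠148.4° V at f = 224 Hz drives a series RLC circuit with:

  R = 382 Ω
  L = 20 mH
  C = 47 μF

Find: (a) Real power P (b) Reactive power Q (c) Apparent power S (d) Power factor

Step 1 — Angular frequency: ω = 2π·f = 2π·224 = 1407 rad/s.
Step 2 — Component impedances:
  R: Z = R = 382 Ω
  L: Z = jωL = j·1407·0.02 = 0 + j28.15 Ω
  C: Z = 1/(jωC) = -j/(ω·C) = 0 - j15.12 Ω
Step 3 — Series combination: Z_total = R + L + C = 382 + j13.03 Ω = 382.2∠2.0° Ω.
Step 4 — Source phasor: V = 7.98∠148.4° V = -6.797 + j4.181 V.
Step 5 — Current: I = V / Z = -0.0174 + j0.01154 A = 0.02088∠146.4° A.
Step 6 — Complex power: S = V·I* = 0.1665 + j0.00568 VA.
Step 7 — Real power: P = Re(S) = 0.1665 W.
Step 8 — Reactive power: Q = Im(S) = 0.00568 VAR.
Step 9 — Apparent power: |S| = 0.1666 VA.
Step 10 — Power factor: PF = P/|S| = 0.9994 (lagging).

(a) P = 0.1665 W  (b) Q = 0.00568 VAR  (c) S = 0.1666 VA  (d) PF = 0.9994 (lagging)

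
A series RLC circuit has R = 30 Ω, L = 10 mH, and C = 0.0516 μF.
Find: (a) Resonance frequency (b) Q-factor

Step 1 — Resonance condition Im(Z)=0 gives ω₀ = 1/√(LC).
Step 2 — ω₀ = 1/√(0.01·5.16e-08) = 4.402e+04 rad/s.
Step 3 — f₀ = ω₀/(2π) = 7006 Hz.
Step 4 — Series Q: Q = ω₀L/R = 4.402e+04·0.01/30 = 14.67.

(a) f₀ = 7006 Hz  (b) Q = 14.67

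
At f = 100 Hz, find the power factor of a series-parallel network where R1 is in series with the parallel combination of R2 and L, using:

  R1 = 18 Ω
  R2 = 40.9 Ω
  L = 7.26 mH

Step 1 — Angular frequency: ω = 2π·f = 2π·100 = 628.3 rad/s.
Step 2 — Component impedances:
  R1: Z = R = 18 Ω
  R2: Z = R = 40.9 Ω
  L: Z = jωL = j·628.3·0.00726 = 0 + j4.562 Ω
Step 3 — Parallel branch: R2 || L = 1/(1/R2 + 1/L) = 0.5025 + j4.506 Ω.
Step 4 — Series with R1: Z_total = R1 + (R2 || L) = 18.5 + j4.506 Ω = 19.04∠13.7° Ω.
Step 5 — Power factor: PF = cos(φ) = Re(Z)/|Z| = 18.5/19.04 = 0.9716.
Step 6 — Type: Im(Z) = 4.506 ⇒ lagging (phase φ = 13.7°).

PF = 0.9716 (lagging, φ = 13.7°)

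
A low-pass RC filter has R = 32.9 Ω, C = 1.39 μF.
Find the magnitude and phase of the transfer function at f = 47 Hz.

Step 1 — Angular frequency: ω = 2π·47 = 295.3 rad/s.
Step 2 — Transfer function: H(jω) = 1/(1 + jωRC).
Step 3 — Denominator: 1 + jωRC = 1 + j·295.3·32.9·1.39e-06 = 1 + j0.0135.
Step 4 — H = 0.9998 - j0.0135.
Step 5 — Magnitude: |H| = 0.9999 (-0.0 dB); phase: φ = -0.8°.

|H| = 0.9999 (-0.0 dB), φ = -0.8°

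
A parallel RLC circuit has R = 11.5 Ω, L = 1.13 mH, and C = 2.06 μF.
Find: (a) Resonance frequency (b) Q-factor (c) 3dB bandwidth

Step 1 — Resonance: ω₀ = 1/√(LC) = 1/√(0.00113·2.06e-06) = 2.073e+04 rad/s.
Step 2 — f₀ = ω₀/(2π) = 3299 Hz.
Step 3 — Parallel Q: Q = R/(ω₀L) = 11.5/(2.073e+04·0.00113) = 0.491.
Step 4 — Bandwidth: Δω = ω₀/Q = 4.221e+04 rad/s; BW = Δω/(2π) = 6718 Hz.

(a) f₀ = 3299 Hz  (b) Q = 0.491  (c) BW = 6718 Hz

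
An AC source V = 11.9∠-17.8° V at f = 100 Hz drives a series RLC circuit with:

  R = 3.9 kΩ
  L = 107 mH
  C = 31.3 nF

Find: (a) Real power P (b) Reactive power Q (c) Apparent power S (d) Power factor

Step 1 — Angular frequency: ω = 2π·f = 2π·100 = 628.3 rad/s.
Step 2 — Component impedances:
  R: Z = R = 3900 Ω
  L: Z = jωL = j·628.3·0.107 = 0 + j67.23 Ω
  C: Z = 1/(jωC) = -j/(ω·C) = 0 - j5.085e+04 Ω
Step 3 — Series combination: Z_total = R + L + C = 3900 - j5.078e+04 Ω = 5.093e+04∠-85.6° Ω.
Step 4 — Source phasor: V = 11.9∠-17.8° V = 11.33 - j3.638 V.
Step 5 — Current: I = V / Z = 8.825e-05 + j0.0002163 A = 0.0002337∠67.8° A.
Step 6 — Complex power: S = V·I* = 0.0002129 - j0.002772 VA.
Step 7 — Real power: P = Re(S) = 0.0002129 W.
Step 8 — Reactive power: Q = Im(S) = -0.002772 VAR.
Step 9 — Apparent power: |S| = 0.00278 VA.
Step 10 — Power factor: PF = P/|S| = 0.07657 (leading).

(a) P = 0.0002129 W  (b) Q = -0.002772 VAR  (c) S = 0.00278 VA  (d) PF = 0.07657 (leading)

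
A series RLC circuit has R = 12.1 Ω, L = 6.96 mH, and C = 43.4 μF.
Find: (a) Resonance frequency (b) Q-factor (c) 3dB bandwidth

Step 1 — Resonance condition Im(Z)=0 gives ω₀ = 1/√(LC).
Step 2 — ω₀ = 1/√(0.00696·4.34e-05) = 1819 rad/s.
Step 3 — f₀ = ω₀/(2π) = 289.6 Hz.
Step 4 — Series Q: Q = ω₀L/R = 1819·0.00696/12.1 = 1.047.
Step 5 — 3dB bandwidth: Δω = ω₀/Q = 1739 rad/s; BW = Δω/(2π) = 276.7 Hz.

(a) f₀ = 289.6 Hz  (b) Q = 1.047  (c) BW = 276.7 Hz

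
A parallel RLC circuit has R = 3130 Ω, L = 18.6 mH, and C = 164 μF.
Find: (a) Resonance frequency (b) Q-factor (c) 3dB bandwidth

Step 1 — Resonance: ω₀ = 1/√(LC) = 1/√(0.0186·0.000164) = 572.6 rad/s.
Step 2 — f₀ = ω₀/(2π) = 91.13 Hz.
Step 3 — Parallel Q: Q = R/(ω₀L) = 3130/(572.6·0.0186) = 293.9.
Step 4 — Bandwidth: Δω = ω₀/Q = 1.948 rad/s; BW = Δω/(2π) = 0.3101 Hz.

(a) f₀ = 91.13 Hz  (b) Q = 293.9  (c) BW = 0.3101 Hz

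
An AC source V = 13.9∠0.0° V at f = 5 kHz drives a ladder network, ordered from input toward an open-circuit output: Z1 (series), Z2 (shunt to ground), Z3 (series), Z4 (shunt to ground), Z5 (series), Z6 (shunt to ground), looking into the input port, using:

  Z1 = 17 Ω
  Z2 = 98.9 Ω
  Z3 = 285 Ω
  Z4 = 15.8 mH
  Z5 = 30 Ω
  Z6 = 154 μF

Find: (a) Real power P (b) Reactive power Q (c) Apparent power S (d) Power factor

Step 1 — Angular frequency: ω = 2π·f = 2π·5000 = 3.142e+04 rad/s.
Step 2 — Component impedances:
  Z1: Z = R = 17 Ω
  Z2: Z = R = 98.9 Ω
  Z3: Z = R = 285 Ω
  Z4: Z = jωL = j·3.142e+04·0.0158 = 0 + j496.4 Ω
  Z5: Z = R = 30 Ω
  Z6: Z = 1/(jωC) = -j/(ω·C) = 0 - j0.2067 Ω
Step 3 — Ladder network (open output): work backward from the far end, alternating series and parallel combinations. Z_in = 92.26 + j0.0915 Ω = 92.26∠0.1° Ω.
Step 4 — Source phasor: V = 13.9∠0.0° V = 13.9 V.
Step 5 — Current: I = V / Z = 0.1507 - j0.0001494 A = 0.1507∠-0.1° A.
Step 6 — Complex power: S = V·I* = 2.094 + j0.002077 VA.
Step 7 — Real power: P = Re(S) = 2.094 W.
Step 8 — Reactive power: Q = Im(S) = 0.002077 VAR.
Step 9 — Apparent power: |S| = 2.094 VA.
Step 10 — Power factor: PF = P/|S| = 1 (lagging).

(a) P = 2.094 W  (b) Q = 0.002077 VAR  (c) S = 2.094 VA  (d) PF = 1 (lagging)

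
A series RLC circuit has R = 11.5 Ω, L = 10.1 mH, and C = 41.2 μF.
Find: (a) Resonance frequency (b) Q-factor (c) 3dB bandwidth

Step 1 — Resonance: ω₀ = 1/√(LC) = 1/√(0.0101·4.12e-05) = 1550 rad/s.
Step 2 — f₀ = ω₀/(2π) = 246.7 Hz.
Step 3 — Series Q: Q = ω₀L/R = 1550·0.0101/11.5 = 1.361.
Step 4 — Bandwidth: Δω = ω₀/Q = 1139 rad/s; BW = Δω/(2π) = 181.2 Hz.

(a) f₀ = 246.7 Hz  (b) Q = 1.361  (c) BW = 181.2 Hz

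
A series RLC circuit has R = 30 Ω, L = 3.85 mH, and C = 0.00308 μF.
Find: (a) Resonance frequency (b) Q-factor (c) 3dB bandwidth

Step 1 — Resonance: ω₀ = 1/√(LC) = 1/√(0.00385·3.08e-09) = 2.904e+05 rad/s.
Step 2 — f₀ = ω₀/(2π) = 4.622e+04 Hz.
Step 3 — Series Q: Q = ω₀L/R = 2.904e+05·0.00385/30 = 37.27.
Step 4 — Bandwidth: Δω = ω₀/Q = 7792 rad/s; BW = Δω/(2π) = 1240 Hz.

(a) f₀ = 4.622e+04 Hz  (b) Q = 37.27  (c) BW = 1240 Hz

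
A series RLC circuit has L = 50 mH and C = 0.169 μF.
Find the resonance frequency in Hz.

Step 1 — Resonance condition Im(Z)=0 gives ω₀ = 1/√(LC).
Step 2 — ω₀ = 1/√(0.05·1.69e-07) = 1.088e+04 rad/s.
Step 3 — f₀ = ω₀/(2π) = 1731 Hz.

f₀ = 1731 Hz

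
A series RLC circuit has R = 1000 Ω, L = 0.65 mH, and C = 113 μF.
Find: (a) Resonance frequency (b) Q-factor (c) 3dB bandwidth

Step 1 — Resonance: ω₀ = 1/√(LC) = 1/√(0.00065·0.000113) = 3690 rad/s.
Step 2 — f₀ = ω₀/(2π) = 587.3 Hz.
Step 3 — Series Q: Q = ω₀L/R = 3690·0.00065/1000 = 0.002398.
Step 4 — Bandwidth: Δω = ω₀/Q = 1.538e+06 rad/s; BW = Δω/(2π) = 2.449e+05 Hz.

(a) f₀ = 587.3 Hz  (b) Q = 0.002398  (c) BW = 2.449e+05 Hz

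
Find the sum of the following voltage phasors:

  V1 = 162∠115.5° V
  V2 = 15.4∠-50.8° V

Step 1 — Convert each phasor to rectangular form:
  V1 = 162·(cos(115.5°) + j·sin(115.5°)) = -69.74 + j146.2 V
  V2 = 15.4·(cos(-50.8°) + j·sin(-50.8°)) = 9.733 - j11.93 V
Step 2 — Sum components: V_total = -60.01 + j134.3 V.
Step 3 — Convert to polar: |V_total| = 147.1 V, ∠V_total = 114.1°.

V_total = 147.1∠114.1° V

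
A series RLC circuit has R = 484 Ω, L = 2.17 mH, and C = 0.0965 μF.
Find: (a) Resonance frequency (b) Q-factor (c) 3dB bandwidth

Step 1 — Resonance: ω₀ = 1/√(LC) = 1/√(0.00217·9.65e-08) = 6.91e+04 rad/s.
Step 2 — f₀ = ω₀/(2π) = 1.1e+04 Hz.
Step 3 — Series Q: Q = ω₀L/R = 6.91e+04·0.00217/484 = 0.3098.
Step 4 — Bandwidth: Δω = ω₀/Q = 2.23e+05 rad/s; BW = Δω/(2π) = 3.55e+04 Hz.

(a) f₀ = 1.1e+04 Hz  (b) Q = 0.3098  (c) BW = 3.55e+04 Hz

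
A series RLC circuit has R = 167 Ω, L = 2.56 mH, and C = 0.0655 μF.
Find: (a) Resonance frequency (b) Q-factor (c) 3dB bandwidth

Step 1 — Resonance condition Im(Z)=0 gives ω₀ = 1/√(LC).
Step 2 — ω₀ = 1/√(0.00256·6.55e-08) = 7.723e+04 rad/s.
Step 3 — f₀ = ω₀/(2π) = 1.229e+04 Hz.
Step 4 — Series Q: Q = ω₀L/R = 7.723e+04·0.00256/167 = 1.184.
Step 5 — 3dB bandwidth: Δω = ω₀/Q = 6.523e+04 rad/s; BW = Δω/(2π) = 1.038e+04 Hz.

(a) f₀ = 1.229e+04 Hz  (b) Q = 1.184  (c) BW = 1.038e+04 Hz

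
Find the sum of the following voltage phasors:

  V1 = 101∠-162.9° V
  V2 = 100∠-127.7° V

Step 1 — Convert each phasor to rectangular form:
  V1 = 101·(cos(-162.9°) + j·sin(-162.9°)) = -96.54 - j29.7 V
  V2 = 100·(cos(-127.7°) + j·sin(-127.7°)) = -61.15 - j79.12 V
Step 2 — Sum components: V_total = -157.7 - j108.8 V.
Step 3 — Convert to polar: |V_total| = 191.6 V, ∠V_total = -145.4°.

V_total = 191.6∠-145.4° V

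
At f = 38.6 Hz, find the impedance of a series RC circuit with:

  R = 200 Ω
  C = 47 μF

Step 1 — Angular frequency: ω = 2π·f = 2π·38.6 = 242.5 rad/s.
Step 2 — Component impedances:
  R: Z = R = 200 Ω
  C: Z = 1/(jωC) = -j/(ω·C) = 0 - j87.73 Ω
Step 3 — Series combination: Z_total = R + C = 200 - j87.73 Ω = 218.4∠-23.7° Ω.

Z = 200 - j87.73 Ω = 218.4∠-23.7° Ω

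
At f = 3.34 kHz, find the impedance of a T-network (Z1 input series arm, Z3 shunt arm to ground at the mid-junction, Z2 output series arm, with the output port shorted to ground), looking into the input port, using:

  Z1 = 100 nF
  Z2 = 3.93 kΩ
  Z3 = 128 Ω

Step 1 — Angular frequency: ω = 2π·f = 2π·3340 = 2.099e+04 rad/s.
Step 2 — Component impedances:
  Z1: Z = 1/(jωC) = -j/(ω·C) = 0 - j476.5 Ω
  Z2: Z = R = 3930 Ω
  Z3: Z = R = 128 Ω
Step 3 — With the output port shorted to ground, the output series arm Z2 runs from the junction to ground; the shunt arm Z3 also runs from the junction to ground. They appear in parallel: Z3 || Z2 = 124 Ω.
Step 4 — Series with input arm Z1: Z_in = Z1 + (Z3 || Z2) = 124 - j476.5 Ω = 492.4∠-75.4° Ω.

Z = 124 - j476.5 Ω = 492.4∠-75.4° Ω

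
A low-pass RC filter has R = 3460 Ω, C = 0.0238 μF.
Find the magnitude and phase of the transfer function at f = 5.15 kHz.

Step 1 — Angular frequency: ω = 2π·5150 = 3.236e+04 rad/s.
Step 2 — Transfer function: H(jω) = 1/(1 + jωRC).
Step 3 — Denominator: 1 + jωRC = 1 + j·3.236e+04·3460·2.38e-08 = 1 + j2.665.
Step 4 — H = 0.1235 - j0.329.
Step 5 — Magnitude: |H| = 0.3514 (-9.1 dB); phase: φ = -69.4°.

|H| = 0.3514 (-9.1 dB), φ = -69.4°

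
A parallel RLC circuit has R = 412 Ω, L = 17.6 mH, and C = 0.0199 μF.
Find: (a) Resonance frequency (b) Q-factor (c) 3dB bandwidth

Step 1 — Resonance: ω₀ = 1/√(LC) = 1/√(0.0176·1.99e-08) = 5.343e+04 rad/s.
Step 2 — f₀ = ω₀/(2π) = 8504 Hz.
Step 3 — Parallel Q: Q = R/(ω₀L) = 412/(5.343e+04·0.0176) = 0.4381.
Step 4 — Bandwidth: Δω = ω₀/Q = 1.22e+05 rad/s; BW = Δω/(2π) = 1.941e+04 Hz.

(a) f₀ = 8504 Hz  (b) Q = 0.4381  (c) BW = 1.941e+04 Hz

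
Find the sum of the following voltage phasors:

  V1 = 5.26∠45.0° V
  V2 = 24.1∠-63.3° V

Step 1 — Convert each phasor to rectangular form:
  V1 = 5.26·(cos(45.0°) + j·sin(45.0°)) = 3.719 + j3.719 V
  V2 = 24.1·(cos(-63.3°) + j·sin(-63.3°)) = 10.83 - j21.53 V
Step 2 — Sum components: V_total = 14.55 - j17.81 V.
Step 3 — Convert to polar: |V_total| = 23 V, ∠V_total = -50.8°.

V_total = 23∠-50.8° V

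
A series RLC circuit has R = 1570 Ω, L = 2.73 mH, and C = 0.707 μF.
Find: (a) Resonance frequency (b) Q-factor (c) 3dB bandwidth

Step 1 — Resonance: ω₀ = 1/√(LC) = 1/√(0.00273·7.07e-07) = 2.276e+04 rad/s.
Step 2 — f₀ = ω₀/(2π) = 3623 Hz.
Step 3 — Series Q: Q = ω₀L/R = 2.276e+04·0.00273/1570 = 0.03958.
Step 4 — Bandwidth: Δω = ω₀/Q = 5.751e+05 rad/s; BW = Δω/(2π) = 9.153e+04 Hz.

(a) f₀ = 3623 Hz  (b) Q = 0.03958  (c) BW = 9.153e+04 Hz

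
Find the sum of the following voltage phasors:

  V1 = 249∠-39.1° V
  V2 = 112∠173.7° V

Step 1 — Convert each phasor to rectangular form:
  V1 = 249·(cos(-39.1°) + j·sin(-39.1°)) = 193.2 - j157 V
  V2 = 112·(cos(173.7°) + j·sin(173.7°)) = -111.3 + j12.29 V
Step 2 — Sum components: V_total = 81.91 - j144.7 V.
Step 3 — Convert to polar: |V_total| = 166.3 V, ∠V_total = -60.5°.

V_total = 166.3∠-60.5° V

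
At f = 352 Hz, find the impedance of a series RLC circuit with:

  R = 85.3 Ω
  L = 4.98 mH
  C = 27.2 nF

Step 1 — Angular frequency: ω = 2π·f = 2π·352 = 2212 rad/s.
Step 2 — Component impedances:
  R: Z = R = 85.3 Ω
  L: Z = jωL = j·2212·0.00498 = 0 + j11.01 Ω
  C: Z = 1/(jωC) = -j/(ω·C) = 0 - j1.662e+04 Ω
Step 3 — Series combination: Z_total = R + L + C = 85.3 - j1.661e+04 Ω = 1.661e+04∠-89.7° Ω.

Z = 85.3 - j1.661e+04 Ω = 1.661e+04∠-89.7° Ω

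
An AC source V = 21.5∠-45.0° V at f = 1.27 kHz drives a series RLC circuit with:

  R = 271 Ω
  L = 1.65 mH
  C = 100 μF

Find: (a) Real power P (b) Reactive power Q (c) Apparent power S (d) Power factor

Step 1 — Angular frequency: ω = 2π·f = 2π·1270 = 7980 rad/s.
Step 2 — Component impedances:
  R: Z = R = 271 Ω
  L: Z = jωL = j·7980·0.00165 = 0 + j13.17 Ω
  C: Z = 1/(jωC) = -j/(ω·C) = 0 - j1.253 Ω
Step 3 — Series combination: Z_total = R + L + C = 271 + j11.91 Ω = 271.3∠2.5° Ω.
Step 4 — Source phasor: V = 21.5∠-45.0° V = 15.2 - j15.2 V.
Step 5 — Current: I = V / Z = 0.05353 - j0.05845 A = 0.07926∠-47.5° A.
Step 6 — Complex power: S = V·I* = 1.702 + j0.07484 VA.
Step 7 — Real power: P = Re(S) = 1.702 W.
Step 8 — Reactive power: Q = Im(S) = 0.07484 VAR.
Step 9 — Apparent power: |S| = 1.704 VA.
Step 10 — Power factor: PF = P/|S| = 0.999 (lagging).

(a) P = 1.702 W  (b) Q = 0.07484 VAR  (c) S = 1.704 VA  (d) PF = 0.999 (lagging)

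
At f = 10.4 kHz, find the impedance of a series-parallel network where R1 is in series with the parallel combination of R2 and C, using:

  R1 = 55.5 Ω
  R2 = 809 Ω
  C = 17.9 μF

Step 1 — Angular frequency: ω = 2π·f = 2π·1.04e+04 = 6.535e+04 rad/s.
Step 2 — Component impedances:
  R1: Z = R = 55.5 Ω
  R2: Z = R = 809 Ω
  C: Z = 1/(jωC) = -j/(ω·C) = 0 - j0.8549 Ω
Step 3 — Parallel branch: R2 || C = 1/(1/R2 + 1/C) = 0.0009035 - j0.8549 Ω.
Step 4 — Series with R1: Z_total = R1 + (R2 || C) = 55.5 - j0.8549 Ω = 55.51∠-0.9° Ω.

Z = 55.5 - j0.8549 Ω = 55.51∠-0.9° Ω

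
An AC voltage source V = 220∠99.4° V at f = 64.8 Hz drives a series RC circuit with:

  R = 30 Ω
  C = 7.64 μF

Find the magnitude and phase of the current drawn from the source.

Step 1 — Angular frequency: ω = 2π·f = 2π·64.8 = 407.2 rad/s.
Step 2 — Component impedances:
  R: Z = R = 30 Ω
  C: Z = 1/(jωC) = -j/(ω·C) = 0 - j321.5 Ω
Step 3 — Series combination: Z_total = R + C = 30 - j321.5 Ω = 322.9∠-84.7° Ω.
Step 4 — Source phasor: V = 220∠99.4° V = -35.93 + j217 V.
Step 5 — Ohm's law: I = V / Z_total = (-35.93 + j217) / (30 - j321.5) = -0.6797 - j0.04835 A.
Step 6 — Convert to polar: |I| = 0.6814 A, ∠I = -175.9°.

I = 0.6814∠-175.9° A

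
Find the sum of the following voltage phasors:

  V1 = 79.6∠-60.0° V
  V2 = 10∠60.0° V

Step 1 — Convert each phasor to rectangular form:
  V1 = 79.6·(cos(-60.0°) + j·sin(-60.0°)) = 39.8 - j68.94 V
  V2 = 10·(cos(60.0°) + j·sin(60.0°)) = 5 + j8.66 V
Step 2 — Sum components: V_total = 44.8 - j60.28 V.
Step 3 — Convert to polar: |V_total| = 75.1 V, ∠V_total = -53.4°.

V_total = 75.1∠-53.4° V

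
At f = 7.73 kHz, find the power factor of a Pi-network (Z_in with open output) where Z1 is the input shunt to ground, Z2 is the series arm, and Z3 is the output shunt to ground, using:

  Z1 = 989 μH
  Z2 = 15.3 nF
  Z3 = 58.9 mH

Step 1 — Angular frequency: ω = 2π·f = 2π·7730 = 4.857e+04 rad/s.
Step 2 — Component impedances:
  Z1: Z = jωL = j·4.857e+04·0.000989 = 0 + j48.03 Ω
  Z2: Z = 1/(jωC) = -j/(ω·C) = 0 - j1346 Ω
  Z3: Z = jωL = j·4.857e+04·0.0589 = 0 + j2861 Ω
Step 3 — With open output, the series arm Z2 and the output shunt Z3 appear in series to ground: Z2 + Z3 = 0 + j1515 Ω.
Step 4 — Parallel with input shunt Z1: Z_in = Z1 || (Z2 + Z3) = 0 + j46.56 Ω = 46.56∠90.0° Ω.
Step 5 — Power factor: PF = cos(φ) = Re(Z)/|Z| = -0/46.56 = -0.
Step 6 — Type: Im(Z) = 46.56 ⇒ lagging (phase φ = 90.0°).

PF = -0 (lagging, φ = 90.0°)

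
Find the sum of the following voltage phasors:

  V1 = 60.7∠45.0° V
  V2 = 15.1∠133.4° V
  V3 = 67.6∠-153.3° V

Step 1 — Convert each phasor to rectangular form:
  V1 = 60.7·(cos(45.0°) + j·sin(45.0°)) = 42.92 + j42.92 V
  V2 = 15.1·(cos(133.4°) + j·sin(133.4°)) = -10.38 + j10.97 V
  V3 = 67.6·(cos(-153.3°) + j·sin(-153.3°)) = -60.39 - j30.37 V
Step 2 — Sum components: V_total = -27.85 + j23.52 V.
Step 3 — Convert to polar: |V_total| = 36.45 V, ∠V_total = 139.8°.

V_total = 36.45∠139.8° V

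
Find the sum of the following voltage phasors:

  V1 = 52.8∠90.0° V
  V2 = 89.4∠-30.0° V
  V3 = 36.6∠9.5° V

Step 1 — Convert each phasor to rectangular form:
  V1 = 52.8·(cos(90.0°) + j·sin(90.0°)) = 0 + j52.8 V
  V2 = 89.4·(cos(-30.0°) + j·sin(-30.0°)) = 77.42 - j44.7 V
  V3 = 36.6·(cos(9.5°) + j·sin(9.5°)) = 36.1 + j6.041 V
Step 2 — Sum components: V_total = 113.5 + j14.14 V.
Step 3 — Convert to polar: |V_total| = 114.4 V, ∠V_total = 7.1°.

V_total = 114.4∠7.1° V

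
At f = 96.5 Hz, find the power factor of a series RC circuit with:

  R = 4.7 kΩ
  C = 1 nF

Step 1 — Angular frequency: ω = 2π·f = 2π·96.5 = 606.3 rad/s.
Step 2 — Component impedances:
  R: Z = R = 4700 Ω
  C: Z = 1/(jωC) = -j/(ω·C) = 0 - j1.649e+06 Ω
Step 3 — Series combination: Z_total = R + C = 4700 - j1.649e+06 Ω = 1.649e+06∠-89.8° Ω.
Step 4 — Power factor: PF = cos(φ) = Re(Z)/|Z| = 4700/1.649e+06 = 0.00285.
Step 5 — Type: Im(Z) = -1.649e+06 ⇒ leading (phase φ = -89.8°).

PF = 0.00285 (leading, φ = -89.8°)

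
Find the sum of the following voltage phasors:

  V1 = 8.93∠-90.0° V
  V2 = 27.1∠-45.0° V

Step 1 — Convert each phasor to rectangular form:
  V1 = 8.93·(cos(-90.0°) + j·sin(-90.0°)) = 0 - j8.93 V
  V2 = 27.1·(cos(-45.0°) + j·sin(-45.0°)) = 19.16 - j19.16 V
Step 2 — Sum components: V_total = 19.16 - j28.09 V.
Step 3 — Convert to polar: |V_total| = 34.01 V, ∠V_total = -55.7°.

V_total = 34.01∠-55.7° V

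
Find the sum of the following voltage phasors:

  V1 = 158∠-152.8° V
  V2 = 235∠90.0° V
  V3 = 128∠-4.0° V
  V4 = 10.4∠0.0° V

Step 1 — Convert each phasor to rectangular form:
  V1 = 158·(cos(-152.8°) + j·sin(-152.8°)) = -140.5 - j72.22 V
  V2 = 235·(cos(90.0°) + j·sin(90.0°)) = 0 + j235 V
  V3 = 128·(cos(-4.0°) + j·sin(-4.0°)) = 127.7 - j8.929 V
  V4 = 10.4·(cos(0.0°) + j·sin(0.0°)) = 10.4 V
Step 2 — Sum components: V_total = -2.44 + j153.8 V.
Step 3 — Convert to polar: |V_total| = 153.9 V, ∠V_total = 90.9°.

V_total = 153.9∠90.9° V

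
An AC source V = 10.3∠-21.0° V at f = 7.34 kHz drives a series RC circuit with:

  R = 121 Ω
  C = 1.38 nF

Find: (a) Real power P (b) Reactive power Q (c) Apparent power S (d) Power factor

Step 1 — Angular frequency: ω = 2π·f = 2π·7340 = 4.612e+04 rad/s.
Step 2 — Component impedances:
  R: Z = R = 121 Ω
  C: Z = 1/(jωC) = -j/(ω·C) = 0 - j1.571e+04 Ω
Step 3 — Series combination: Z_total = R + C = 121 - j1.571e+04 Ω = 1.571e+04∠-89.6° Ω.
Step 4 — Source phasor: V = 10.3∠-21.0° V = 9.616 - j3.691 V.
Step 5 — Current: I = V / Z = 0.0002396 + j0.0006101 A = 0.0006555∠68.6° A.
Step 6 — Complex power: S = V·I* = 5.199e-05 - j0.006752 VA.
Step 7 — Real power: P = Re(S) = 5.199e-05 W.
Step 8 — Reactive power: Q = Im(S) = -0.006752 VAR.
Step 9 — Apparent power: |S| = 0.006752 VA.
Step 10 — Power factor: PF = P/|S| = 0.007701 (leading).

(a) P = 5.199e-05 W  (b) Q = -0.006752 VAR  (c) S = 0.006752 VA  (d) PF = 0.007701 (leading)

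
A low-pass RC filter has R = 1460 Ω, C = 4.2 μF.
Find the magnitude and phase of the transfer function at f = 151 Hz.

Step 1 — Angular frequency: ω = 2π·151 = 948.8 rad/s.
Step 2 — Transfer function: H(jω) = 1/(1 + jωRC).
Step 3 — Denominator: 1 + jωRC = 1 + j·948.8·1460·4.2e-06 = 1 + j5.818.
Step 4 — H = 0.0287 - j0.167.
Step 5 — Magnitude: |H| = 0.1694 (-15.4 dB); phase: φ = -80.2°.

|H| = 0.1694 (-15.4 dB), φ = -80.2°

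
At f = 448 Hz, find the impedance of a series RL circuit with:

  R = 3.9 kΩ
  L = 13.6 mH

Step 1 — Angular frequency: ω = 2π·f = 2π·448 = 2815 rad/s.
Step 2 — Component impedances:
  R: Z = R = 3900 Ω
  L: Z = jωL = j·2815·0.0136 = 0 + j38.28 Ω
Step 3 — Series combination: Z_total = R + L = 3900 + j38.28 Ω = 3900∠0.6° Ω.

Z = 3900 + j38.28 Ω = 3900∠0.6° Ω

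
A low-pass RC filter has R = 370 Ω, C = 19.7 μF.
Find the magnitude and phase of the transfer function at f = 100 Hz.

Step 1 — Angular frequency: ω = 2π·100 = 628.3 rad/s.
Step 2 — Transfer function: H(jω) = 1/(1 + jωRC).
Step 3 — Denominator: 1 + jωRC = 1 + j·628.3·370·1.97e-05 = 1 + j4.58.
Step 4 — H = 0.04551 - j0.2084.
Step 5 — Magnitude: |H| = 0.2133 (-13.4 dB); phase: φ = -77.7°.

|H| = 0.2133 (-13.4 dB), φ = -77.7°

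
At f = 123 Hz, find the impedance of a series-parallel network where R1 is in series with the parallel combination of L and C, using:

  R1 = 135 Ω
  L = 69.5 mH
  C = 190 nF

Step 1 — Angular frequency: ω = 2π·f = 2π·123 = 772.8 rad/s.
Step 2 — Component impedances:
  R1: Z = R = 135 Ω
  L: Z = jωL = j·772.8·0.0695 = 0 + j53.71 Ω
  C: Z = 1/(jωC) = -j/(ω·C) = 0 - j6810 Ω
Step 3 — Parallel branch: L || C = 1/(1/L + 1/C) = 0 + j54.14 Ω.
Step 4 — Series with R1: Z_total = R1 + (L || C) = 135 + j54.14 Ω = 145.5∠21.9° Ω.

Z = 135 + j54.14 Ω = 145.5∠21.9° Ω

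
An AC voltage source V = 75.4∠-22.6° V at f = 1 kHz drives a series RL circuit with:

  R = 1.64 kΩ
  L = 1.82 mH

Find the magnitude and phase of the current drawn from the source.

Step 1 — Angular frequency: ω = 2π·f = 2π·1000 = 6283 rad/s.
Step 2 — Component impedances:
  R: Z = R = 1640 Ω
  L: Z = jωL = j·6283·0.00182 = 0 + j11.44 Ω
Step 3 — Series combination: Z_total = R + L = 1640 + j11.44 Ω = 1640∠0.4° Ω.
Step 4 — Source phasor: V = 75.4∠-22.6° V = 69.61 - j28.98 V.
Step 5 — Ohm's law: I = V / Z_total = (69.61 - j28.98) / (1640 + j11.44) = 0.04232 - j0.01796 A.
Step 6 — Convert to polar: |I| = 0.04597 A, ∠I = -23.0°.

I = 0.04597∠-23.0° A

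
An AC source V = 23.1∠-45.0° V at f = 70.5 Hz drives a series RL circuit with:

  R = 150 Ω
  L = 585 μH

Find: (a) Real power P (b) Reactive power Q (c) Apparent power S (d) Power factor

Step 1 — Angular frequency: ω = 2π·f = 2π·70.5 = 443 rad/s.
Step 2 — Component impedances:
  R: Z = R = 150 Ω
  L: Z = jωL = j·443·0.000585 = 0 + j0.2591 Ω
Step 3 — Series combination: Z_total = R + L = 150 + j0.2591 Ω = 150∠0.1° Ω.
Step 4 — Source phasor: V = 23.1∠-45.0° V = 16.33 - j16.33 V.
Step 5 — Current: I = V / Z = 0.1087 - j0.1091 A = 0.154∠-45.1° A.
Step 6 — Complex power: S = V·I* = 3.557 + j0.006146 VA.
Step 7 — Real power: P = Re(S) = 3.557 W.
Step 8 — Reactive power: Q = Im(S) = 0.006146 VAR.
Step 9 — Apparent power: |S| = 3.557 VA.
Step 10 — Power factor: PF = P/|S| = 1 (lagging).

(a) P = 3.557 W  (b) Q = 0.006146 VAR  (c) S = 3.557 VA  (d) PF = 1 (lagging)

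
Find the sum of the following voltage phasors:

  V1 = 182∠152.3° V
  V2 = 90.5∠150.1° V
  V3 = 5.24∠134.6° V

Step 1 — Convert each phasor to rectangular form:
  V1 = 182·(cos(152.3°) + j·sin(152.3°)) = -161.1 + j84.6 V
  V2 = 90.5·(cos(150.1°) + j·sin(150.1°)) = -78.45 + j45.11 V
  V3 = 5.24·(cos(134.6°) + j·sin(134.6°)) = -3.679 + j3.731 V
Step 2 — Sum components: V_total = -243.3 + j133.4 V.
Step 3 — Convert to polar: |V_total| = 277.5 V, ∠V_total = 151.3°.

V_total = 277.5∠151.3° V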